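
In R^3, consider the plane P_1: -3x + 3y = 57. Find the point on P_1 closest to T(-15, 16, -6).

(-9, 10, -6)

Foot = T − λn with λ = (n·T − d)/|n|² = (93 − 57)/18 = 2.
Foot = (-15, 16, -6) − 2·(-3, 3, 0) = (-9, 10, -6).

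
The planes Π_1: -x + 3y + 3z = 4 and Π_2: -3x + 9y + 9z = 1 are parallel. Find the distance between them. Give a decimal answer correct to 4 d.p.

Rescale Π_2 by 1/3: -x + 3y + 3z = 1/3. Then distance = |4 − (1/3)| / √19 ≈ 0.8412.

0.8412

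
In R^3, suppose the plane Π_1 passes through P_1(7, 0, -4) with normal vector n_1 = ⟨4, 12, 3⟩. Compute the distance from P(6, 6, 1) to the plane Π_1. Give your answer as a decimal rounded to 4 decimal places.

6.3846

Π_1: n_1·r = n_1·P_1 gives 4x + 12y + 3z = 16.
n·P − d = (4)·(6) + (12)·(6) + (3)·(1) − 16 = 83; |n| = √169.
Distance = |83| / √169 = 83/√169 ≈ 6.3846.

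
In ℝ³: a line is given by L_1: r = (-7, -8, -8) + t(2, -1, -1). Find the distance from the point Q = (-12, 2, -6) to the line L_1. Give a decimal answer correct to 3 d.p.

Taking (-7, -8, -8) on L_1 with direction v = (2, -1, -1): w = Q − (-7, -8, -8) = (-5, 10, 2), and w × v = (-8, -1, -15).
Distance = |w × v| / |v| = √290 / √6 ≈ 6.952.

6.952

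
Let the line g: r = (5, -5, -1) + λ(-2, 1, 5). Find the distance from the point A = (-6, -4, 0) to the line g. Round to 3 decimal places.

9.842

Taking (5, -5, -1) on g with direction v = (-2, 1, 5): w = A − (5, -5, -1) = (-11, 1, 1), and w × v = (4, 53, -9).
Distance = |w × v| / |v| = √2906 / √30 ≈ 9.842.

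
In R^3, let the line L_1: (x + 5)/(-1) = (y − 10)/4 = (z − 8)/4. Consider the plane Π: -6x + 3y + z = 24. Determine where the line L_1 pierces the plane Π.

(-3, 2, 0)

L_1 has direction (-1, 4, 4) through (-5, 10, 8).
Substitute r = (-5, 10, 8) + t(-1, 4, 4) into the plane: 68 + 22t = 24, so t = -2.
Intersection: (-5, 10, 8) + (-2)·(-1, 4, 4) = (-3, 2, 0).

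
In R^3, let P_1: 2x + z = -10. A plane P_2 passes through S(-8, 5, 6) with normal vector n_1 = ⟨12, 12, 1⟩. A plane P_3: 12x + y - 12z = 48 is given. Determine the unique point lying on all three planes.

(-2, 0, -6)

P_2: n_1·r = n_1·S gives 12x + 12y + z = -30.
Solving the 3×3 linear system 2x + z = -10, 12x + 12y + z = -30, 12x + y - 12z = 48 (e.g. by elimination or Cramer's rule, determinant = -422) gives (-2, 0, -6).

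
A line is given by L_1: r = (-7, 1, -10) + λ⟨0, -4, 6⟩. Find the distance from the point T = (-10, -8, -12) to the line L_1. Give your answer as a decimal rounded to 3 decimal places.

Taking (-7, 1, -10) on L_1 with direction v = (0, -4, 6): w = T − (-7, 1, -10) = (-3, -9, -2), and w × v = (-62, 18, 12).
Distance = |w × v| / |v| = √4312 / √52 ≈ 9.106.

9.106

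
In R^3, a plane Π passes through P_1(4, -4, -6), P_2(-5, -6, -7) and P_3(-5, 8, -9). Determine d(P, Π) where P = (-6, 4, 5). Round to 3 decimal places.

P_1P_2 = (-9, -2, -1), P_1P_3 = (-9, 12, -3); a normal to Π is P_1P_2 × P_1P_3 = (18, -18, -126).
Using P_1: Π has equation 18x - 18y - 126z = 900.
n·P − d = (18)·(-6) + (-18)·(4) + (-126)·(5) − 900 = -1710; |n| = √16524.
Distance = |-1710| / √16524 = 1710/√16524 ≈ 13.303.

13.303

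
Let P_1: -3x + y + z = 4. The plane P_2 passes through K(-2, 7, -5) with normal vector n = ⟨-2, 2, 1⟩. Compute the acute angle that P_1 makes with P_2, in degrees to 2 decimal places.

25.24

P_2: n·r = n·K gives -2x + 2y + z = 13.
cos θ = |n₁·n₂| / (|n₁||n₂|) = |9| / (√11 · √9).
θ = arccos(0.90453) ≈ 25.24°.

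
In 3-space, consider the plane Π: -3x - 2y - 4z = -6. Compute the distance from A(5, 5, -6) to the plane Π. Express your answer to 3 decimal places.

n·A − d = (-3)·(5) + (-2)·(5) + (-4)·(-6) − (-6) = 5; |n| = √29.
Distance = |5| / √29 = 5/√29 ≈ 0.928.

0.928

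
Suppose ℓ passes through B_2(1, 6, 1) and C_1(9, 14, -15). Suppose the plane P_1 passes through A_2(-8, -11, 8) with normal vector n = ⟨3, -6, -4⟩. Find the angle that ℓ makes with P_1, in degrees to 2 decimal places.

A direction vector for ℓ is C_1 − B_2 = (8, 8, -16).
P_1: n·r = n·A_2 gives 3x - 6y - 4z = 10.
sin θ = |n·v| / (|n||v|) = |40| / (√61 · √384) = 0.26135.
θ ≈ 15.15°.

15.15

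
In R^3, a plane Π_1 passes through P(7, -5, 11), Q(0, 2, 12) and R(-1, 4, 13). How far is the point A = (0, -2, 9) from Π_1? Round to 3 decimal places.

PQ = (-7, 7, 1), PR = (-8, 9, 2); a normal to Π_1 is PQ × PR = (5, 6, -7).
Using P: Π_1 has equation 5x + 6y - 7z = -72.
n·A − d = (5)·(0) + (6)·(-2) + (-7)·(9) − (-72) = -3; |n| = √110.
Distance = |-3| / √110 = 3/√110 ≈ 0.286.

0.286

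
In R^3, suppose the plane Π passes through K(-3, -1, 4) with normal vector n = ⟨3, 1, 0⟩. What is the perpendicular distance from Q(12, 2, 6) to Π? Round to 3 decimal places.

15.179

Π: n·r = n·K gives 3x + y = -10.
n·Q − d = (3)·(12) + (1)·(2) + (0)·(6) − (-10) = 48; |n| = √10.
Distance = |48| / √10 = 48/√10 ≈ 15.179.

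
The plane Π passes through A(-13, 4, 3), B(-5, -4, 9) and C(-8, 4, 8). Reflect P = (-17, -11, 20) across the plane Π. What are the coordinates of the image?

(7, -5, -4)

AB = (8, -8, 6), AC = (5, 0, 5); a normal to Π is AB × AC = (-40, -10, 40).
Using A: Π has equation -40x - 10y + 40z = 600.
λ = (n·P − d)/|n|² = (1590 − 600)/3300 = 3/10.
Reflection = P − 2λn = (-17, -11, 20) − (3/5)·(-40, -10, 40) = (7, -5, -4).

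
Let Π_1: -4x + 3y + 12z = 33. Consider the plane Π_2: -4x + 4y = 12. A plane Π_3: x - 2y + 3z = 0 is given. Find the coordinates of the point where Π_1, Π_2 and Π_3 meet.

Solving the 3×3 linear system -4x + 3y + 12z = 33, -4x + 4y = 12, x - 2y + 3z = 0 (e.g. by elimination or Cramer's rule, determinant = 36) gives (0, 3, 2).

(0, 3, 2)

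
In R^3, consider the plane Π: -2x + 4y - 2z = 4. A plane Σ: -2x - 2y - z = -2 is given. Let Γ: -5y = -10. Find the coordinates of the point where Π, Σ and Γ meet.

(-4, 2, 6)

Solving the 3×3 linear system -2x + 4y - 2z = 4, -2x - 2y - z = -2, -5y = -10 (e.g. by elimination or Cramer's rule, determinant = -10) gives (-4, 2, 6).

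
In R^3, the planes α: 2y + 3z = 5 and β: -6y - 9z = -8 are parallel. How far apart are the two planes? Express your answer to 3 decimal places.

Rescale β by 1/(-3): 2y + 3z = 8/3. Then distance = |5 − (8/3)| / √13 ≈ 0.647.

0.647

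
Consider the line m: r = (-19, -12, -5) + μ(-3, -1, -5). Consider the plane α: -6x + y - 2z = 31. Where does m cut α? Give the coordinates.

Substitute r = (-19, -12, -5) + t(-3, -1, -5) into the plane: 112 + 27t = 31, so t = -3.
Intersection: (-19, -12, -5) + (-3)·(-3, -1, -5) = (-10, -9, 10).

(-10, -9, 10)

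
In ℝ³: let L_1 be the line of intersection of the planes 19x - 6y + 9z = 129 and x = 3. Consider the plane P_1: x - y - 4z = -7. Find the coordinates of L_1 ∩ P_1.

Direction of L_1: (19, -6, 9) × (1, 0, 0) = (0, 9, 6).
A point on L_1: solving the two plane equations with y = 3 gives (3, 3, 10).
Substitute r = (3, 3, 10) + t(0, 9, 6) into the plane: -40 + (-33)t = -7, so t = -1.
Intersection: (3, 3, 10) + (-1)·(0, 9, 6) = (3, -6, 4).

(3, -6, 4)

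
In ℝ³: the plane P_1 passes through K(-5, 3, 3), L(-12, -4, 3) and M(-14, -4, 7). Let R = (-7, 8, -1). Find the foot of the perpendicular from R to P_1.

KL = (-7, -7, 0), KM = (-9, -7, 4); a normal to P_1 is KL × KM = (-28, 28, -14).
Using K: P_1 has equation -28x + 28y - 14z = 182.
Foot = R − λn with λ = (n·R − d)/|n|² = (434 − 182)/1764 = 1/7.
Foot = (-7, 8, -1) − (1/7)·(-28, 28, -14) = (-3, 4, 1).

(-3, 4, 1)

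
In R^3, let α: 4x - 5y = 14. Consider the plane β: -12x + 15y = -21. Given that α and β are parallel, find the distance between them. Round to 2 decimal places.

Rescale β by 1/(-3): 4x - 5y = 7. Then distance = |14 − 7| / √41 ≈ 1.09.

1.09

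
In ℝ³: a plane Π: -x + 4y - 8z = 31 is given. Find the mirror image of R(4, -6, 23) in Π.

(-2, 18, -25)

λ = (n·R − d)/|n|² = (-212 − 31)/81 = -3.
Reflection = R − 2λn = (4, -6, 23) − (-6)·(-1, 4, -8) = (-2, 18, -25).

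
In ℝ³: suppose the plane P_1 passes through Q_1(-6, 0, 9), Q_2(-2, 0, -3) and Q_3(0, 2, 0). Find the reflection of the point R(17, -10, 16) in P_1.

(-7, 26, 8)

Q_1Q_2 = (4, 0, -12), Q_1Q_3 = (6, 2, -9); a normal to P_1 is Q_1Q_2 × Q_1Q_3 = (24, -36, 8).
Using Q_1: P_1 has equation 24x - 36y + 8z = -72.
λ = (n·R − d)/|n|² = (896 − (-72))/1936 = 1/2.
Reflection = R − 2λn = (17, -10, 16) − 1·(24, -36, 8) = (-7, 26, 8).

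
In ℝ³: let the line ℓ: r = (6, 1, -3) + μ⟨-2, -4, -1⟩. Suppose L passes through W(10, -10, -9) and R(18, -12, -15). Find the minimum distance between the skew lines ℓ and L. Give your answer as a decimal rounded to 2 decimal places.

A direction vector for L is R − W = (8, -2, -6).
Common perpendicular direction n = (-2, -4, -1) × (8, -2, -6) = (22, -20, 36).
With w = (10, -10, -9) − (6, 1, -3) = (4, -11, -6), w · n = 92.
Distance = |w · n| / |n| = |92| / √2180 ≈ 1.97.

1.97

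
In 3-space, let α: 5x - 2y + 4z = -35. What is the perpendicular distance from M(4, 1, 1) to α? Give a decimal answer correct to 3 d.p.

n·M − d = (5)·(4) + (-2)·(1) + (4)·(1) − (-35) = 57; |n| = √45.
Distance = |57| / √45 = 57/√45 ≈ 8.497.

8.497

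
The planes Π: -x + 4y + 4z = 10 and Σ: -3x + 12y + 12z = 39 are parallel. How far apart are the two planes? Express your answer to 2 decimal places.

Rescale Σ by 1/3: -x + 4y + 4z = 13. Then distance = |10 − 13| / √33 ≈ 0.52.

0.52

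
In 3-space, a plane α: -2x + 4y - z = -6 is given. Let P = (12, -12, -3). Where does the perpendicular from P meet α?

(6, 0, -6)

Foot = P − λn with λ = (n·P − d)/|n|² = (-69 − (-6))/21 = -3.
Foot = (12, -12, -3) − (-3)·(-2, 4, -1) = (6, 0, -6).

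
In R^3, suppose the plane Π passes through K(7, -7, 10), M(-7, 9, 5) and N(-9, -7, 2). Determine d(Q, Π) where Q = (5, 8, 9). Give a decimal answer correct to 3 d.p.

1.667

KM = (-14, 16, -5), KN = (-16, 0, -8); a normal to Π is KM × KN = (-128, -32, 256).
Using K: Π has equation -128x - 32y + 256z = 1888.
n·Q − d = (-128)·(5) + (-32)·(8) + (256)·(9) − 1888 = -480; |n| = √82944.
Distance = |-480| / √82944 = 480/√82944 ≈ 1.667.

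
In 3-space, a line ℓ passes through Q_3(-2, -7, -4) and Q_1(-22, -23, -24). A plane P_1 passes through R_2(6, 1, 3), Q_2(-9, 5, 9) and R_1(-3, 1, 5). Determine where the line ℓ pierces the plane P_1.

(3, -3, 1)

A direction vector for ℓ is Q_1 − Q_3 = (-20, -16, -20).
R_2Q_2 = (-15, 4, 6), R_2R_1 = (-9, 0, 2); a normal to P_1 is R_2Q_2 × R_2R_1 = (8, -24, 36).
Using R_2: P_1 has equation 8x - 24y + 36z = 132.
Substitute r = (-2, -7, -4) + t(-20, -16, -20) into the plane: 8 + (-496)t = 132, so t = -1/4.
Intersection: (-2, -7, -4) + (-1/4)·(-20, -16, -20) = (3, -3, 1).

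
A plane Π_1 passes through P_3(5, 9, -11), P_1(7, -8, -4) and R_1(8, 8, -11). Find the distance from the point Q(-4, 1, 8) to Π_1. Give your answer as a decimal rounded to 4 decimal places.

P_3P_1 = (2, -17, 7), P_3R_1 = (3, -1, 0); a normal to Π_1 is P_3P_1 × P_3R_1 = (7, 21, 49).
Using P_3: Π_1 has equation 7x + 21y + 49z = -315.
n·Q − d = (7)·(-4) + (21)·(1) + (49)·(8) − (-315) = 700; |n| = √2891.
Distance = |700| / √2891 = 700/√2891 ≈ 13.0189.

13.0189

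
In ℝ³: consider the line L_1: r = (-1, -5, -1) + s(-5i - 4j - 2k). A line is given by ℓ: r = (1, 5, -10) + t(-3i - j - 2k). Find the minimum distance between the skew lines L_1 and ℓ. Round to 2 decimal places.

Common perpendicular direction n = (-5, -4, -2) × (-3, -1, -2) = (6, -4, -7).
With w = (1, 5, -10) − (-1, -5, -1) = (2, 10, -9), w · n = 35.
Distance = |w · n| / |n| = |35| / √101 ≈ 3.48.

3.48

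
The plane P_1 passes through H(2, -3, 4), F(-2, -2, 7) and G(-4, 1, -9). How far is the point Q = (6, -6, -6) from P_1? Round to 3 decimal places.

2.800

HF = (-4, 1, 3), HG = (-6, 4, -13); a normal to P_1 is HF × HG = (-25, -70, -10).
Using H: P_1 has equation -25x - 70y - 10z = 120.
n·Q − d = (-25)·(6) + (-70)·(-6) + (-10)·(-6) − 120 = 210; |n| = √5625.
Distance = |210| / √5625 = 210/√5625 ≈ 2.800.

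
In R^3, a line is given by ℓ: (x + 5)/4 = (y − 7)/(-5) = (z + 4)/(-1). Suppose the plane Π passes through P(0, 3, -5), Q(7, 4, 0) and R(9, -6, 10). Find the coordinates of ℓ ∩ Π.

ℓ has direction (4, -5, -1) through (-5, 7, -4).
PQ = (7, 1, 5), PR = (9, -9, 15); a normal to Π is PQ × PR = (60, -60, -72).
Using P: Π has equation 60x - 60y - 72z = 180.
Substitute r = (-5, 7, -4) + t(4, -5, -1) into the plane: -432 + 612t = 180, so t = 1.
Intersection: (-5, 7, -4) + 1·(4, -5, -1) = (-1, 2, -5).

(-1, 2, -5)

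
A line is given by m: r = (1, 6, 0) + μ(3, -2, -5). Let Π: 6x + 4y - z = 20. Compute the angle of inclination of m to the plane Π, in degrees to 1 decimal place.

sin θ = |n·v| / (|n||v|) = |15| / (√53 · √38) = 0.33424.
θ ≈ 19.5°.

19.5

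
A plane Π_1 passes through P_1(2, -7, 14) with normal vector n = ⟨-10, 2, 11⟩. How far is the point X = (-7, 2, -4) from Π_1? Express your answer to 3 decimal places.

Π_1: n·r = n·P_1 gives -10x + 2y + 11z = 120.
n·X − d = (-10)·(-7) + (2)·(2) + (11)·(-4) − 120 = -90; |n| = √225.
Distance = |-90| / √225 = 90/√225 ≈ 6.000.

6.000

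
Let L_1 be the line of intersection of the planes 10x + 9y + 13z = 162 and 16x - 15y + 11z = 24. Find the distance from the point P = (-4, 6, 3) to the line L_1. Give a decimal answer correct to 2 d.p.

Direction of L_1: (10, 9, 13) × (16, -15, 11) = (294, 98, -294).
A point on L_1: solving the two plane equations with x = 3 gives (3, 6, 6).
Taking (3, 6, 6) on L_1 with direction v = (294, 98, -294): w = P − (3, 6, 6) = (-7, 0, -3), and w × v = (294, -2940, -686).
Distance = |w × v| / |v| = √9200632 / √182476 ≈ 7.10.

7.10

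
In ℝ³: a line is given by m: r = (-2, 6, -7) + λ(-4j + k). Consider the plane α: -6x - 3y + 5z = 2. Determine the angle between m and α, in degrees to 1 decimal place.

sin θ = |n·v| / (|n||v|) = |17| / (√70 · √17) = 0.49281.
θ ≈ 29.5°.

29.5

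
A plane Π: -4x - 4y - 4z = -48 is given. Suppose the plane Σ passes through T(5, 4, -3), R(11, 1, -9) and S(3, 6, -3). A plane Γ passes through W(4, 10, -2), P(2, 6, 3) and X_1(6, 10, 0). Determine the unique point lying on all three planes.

TR = (6, -3, -6), TS = (-2, 2, 0); a normal to Σ is TR × TS = (12, 12, 6).
Using T: Σ has equation 12x + 12y + 6z = 90.
WP = (-2, -4, 5), WX_1 = (2, 0, 2); a normal to Γ is WP × WX_1 = (-8, 14, 8).
Using W: Γ has equation -8x + 14y + 8z = 92.
Solving the 3×3 linear system -4x - 4y - 4z = -48, 12x + 12y + 6z = 90, -8x + 14y + 8z = 92 (e.g. by elimination or Cramer's rule, determinant = -528) gives (1, 2, 9).

(1, 2, 9)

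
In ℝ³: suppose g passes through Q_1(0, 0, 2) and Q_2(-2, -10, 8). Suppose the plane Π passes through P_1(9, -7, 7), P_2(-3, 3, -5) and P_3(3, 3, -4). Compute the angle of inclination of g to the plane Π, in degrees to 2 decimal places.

A direction vector for g is Q_2 − Q_1 = (-2, -10, 6).
P_1P_2 = (-12, 10, -12), P_1P_3 = (-6, 10, -11); a normal to Π is P_1P_2 × P_1P_3 = (10, -60, -60).
Using P_1: Π has equation 10x - 60y - 60z = 90.
sin θ = |n·v| / (|n||v|) = |220| / (√7300 · √140) = 0.21762.
θ ≈ 12.57°.

12.57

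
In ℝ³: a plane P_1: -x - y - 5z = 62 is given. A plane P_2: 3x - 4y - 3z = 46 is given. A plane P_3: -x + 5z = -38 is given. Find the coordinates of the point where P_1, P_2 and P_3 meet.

Solving the 3×3 linear system -x - y - 5z = 62, 3x - 4y - 3z = 46, -x + 5z = -38 (e.g. by elimination or Cramer's rule, determinant = 52) gives (-7, -10, -9).

(-7, -10, -9)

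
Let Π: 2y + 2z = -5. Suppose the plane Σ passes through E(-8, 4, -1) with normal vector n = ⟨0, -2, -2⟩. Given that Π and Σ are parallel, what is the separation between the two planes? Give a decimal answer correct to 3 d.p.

Σ: n·r = n·E gives -2y - 2z = -6.
Rescale Σ by 1/(-1): 2y + 2z = 6. Then distance = |-5 − 6| / √8 ≈ 3.889.

3.889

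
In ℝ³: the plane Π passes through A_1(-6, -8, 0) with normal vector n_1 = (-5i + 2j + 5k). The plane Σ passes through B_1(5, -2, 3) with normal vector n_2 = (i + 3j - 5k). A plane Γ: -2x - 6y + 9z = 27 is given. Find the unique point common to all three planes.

Π: n_1·r = n_1·A_1 gives -5x + 2y + 5z = 14.
Σ: n_2·r = n_2·B_1 gives x + 3y - 5z = -16.
Solving the 3×3 linear system -5x + 2y + 5z = 14, x + 3y - 5z = -16, -2x - 6y + 9z = 27 (e.g. by elimination or Cramer's rule, determinant = 17) gives (3, 2, 5).

(3, 2, 5)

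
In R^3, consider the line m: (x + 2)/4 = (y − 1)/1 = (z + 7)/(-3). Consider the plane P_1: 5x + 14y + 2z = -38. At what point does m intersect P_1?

(-6, 0, -4)

m has direction (4, 1, -3) through (-2, 1, -7).
Substitute r = (-2, 1, -7) + t(4, 1, -3) into the plane: -10 + 28t = -38, so t = -1.
Intersection: (-2, 1, -7) + (-1)·(4, 1, -3) = (-6, 0, -4).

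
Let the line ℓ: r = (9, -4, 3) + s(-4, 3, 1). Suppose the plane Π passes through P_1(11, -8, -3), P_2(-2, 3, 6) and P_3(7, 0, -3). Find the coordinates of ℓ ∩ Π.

P_1P_2 = (-13, 11, 9), P_1P_3 = (-4, 8, 0); a normal to Π is P_1P_2 × P_1P_3 = (-72, -36, -60).
Using P_1: Π has equation -72x - 36y - 60z = -324.
Substitute r = (9, -4, 3) + t(-4, 3, 1) into the plane: -684 + 120t = -324, so t = 3.
Intersection: (9, -4, 3) + 3·(-4, 3, 1) = (-3, 5, 6).

(-3, 5, 6)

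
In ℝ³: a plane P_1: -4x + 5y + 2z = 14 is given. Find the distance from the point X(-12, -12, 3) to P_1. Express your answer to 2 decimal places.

n·X − d = (-4)·(-12) + (5)·(-12) + (2)·(3) − 14 = -20; |n| = √45.
Distance = |-20| / √45 = 20/√45 ≈ 2.98.

2.98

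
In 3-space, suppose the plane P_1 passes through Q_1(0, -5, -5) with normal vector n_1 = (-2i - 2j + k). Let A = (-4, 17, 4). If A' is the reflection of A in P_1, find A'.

(-16, 5, 10)

P_1: n_1·r = n_1·Q_1 gives -2x - 2y + z = 5.
λ = (n·A − d)/|n|² = (-22 − 5)/9 = -3.
Reflection = A − 2λn = (-4, 17, 4) − (-6)·(-2, -2, 1) = (-16, 5, 10).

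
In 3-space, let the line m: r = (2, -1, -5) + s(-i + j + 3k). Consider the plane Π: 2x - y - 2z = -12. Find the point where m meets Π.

(-1, 2, 4)

Substitute r = (2, -1, -5) + t(-1, 1, 3) into the plane: 15 + (-9)t = -12, so t = 3.
Intersection: (2, -1, -5) + 3·(-1, 1, 3) = (-1, 2, 4).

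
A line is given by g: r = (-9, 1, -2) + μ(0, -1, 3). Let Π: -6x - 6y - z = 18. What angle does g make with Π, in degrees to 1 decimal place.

6.4

sin θ = |n·v| / (|n||v|) = |3| / (√73 · √10) = 0.11103.
θ ≈ 6.4°.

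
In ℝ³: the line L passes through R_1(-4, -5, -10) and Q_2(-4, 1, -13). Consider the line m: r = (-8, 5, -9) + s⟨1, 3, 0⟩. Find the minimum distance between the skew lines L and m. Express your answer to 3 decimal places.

A direction vector for L is Q_2 − R_1 = (0, 6, -3).
Common perpendicular direction n = (0, 6, -3) × (1, 3, 0) = (9, -3, -6).
With w = (-8, 5, -9) − (-4, -5, -10) = (-4, 10, 1), w · n = -72.
Distance = |w · n| / |n| = |-72| / √126 ≈ 6.414.

6.414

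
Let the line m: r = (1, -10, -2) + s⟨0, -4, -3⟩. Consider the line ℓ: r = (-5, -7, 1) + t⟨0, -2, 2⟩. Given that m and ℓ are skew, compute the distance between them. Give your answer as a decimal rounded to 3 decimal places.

6.000

Common perpendicular direction n = (0, -4, -3) × (0, -2, 2) = (-14, 0, 0).
With w = (-5, -7, 1) − (1, -10, -2) = (-6, 3, 3), w · n = 84.
Distance = |w · n| / |n| = |84| / √196 ≈ 6.000.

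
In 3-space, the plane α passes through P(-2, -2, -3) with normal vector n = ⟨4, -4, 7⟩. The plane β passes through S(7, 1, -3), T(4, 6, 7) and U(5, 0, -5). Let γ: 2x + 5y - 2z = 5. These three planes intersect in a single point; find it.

α: n·r = n·P gives 4x - 4y + 7z = -21.
ST = (-3, 5, 10), SU = (-2, -1, -2); a normal to β is ST × SU = (0, -26, 13).
Using S: β has equation -26y + 13z = -65.
Solving the 3×3 linear system 4x - 4y + 7z = -21, -26y + 13z = -65, 2x + 5y - 2z = 5 (e.g. by elimination or Cramer's rule, determinant = 208) gives (-4, 3, 1).

(-4, 3, 1)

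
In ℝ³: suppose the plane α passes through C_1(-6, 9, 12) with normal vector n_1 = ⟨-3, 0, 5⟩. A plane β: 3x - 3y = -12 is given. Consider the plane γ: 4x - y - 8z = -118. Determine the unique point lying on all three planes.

(-6, -2, 12)

α: n_1·r = n_1·C_1 gives -3x + 5z = 78.
Solving the 3×3 linear system -3x + 5z = 78, 3x - 3y = -12, 4x - y - 8z = -118 (e.g. by elimination or Cramer's rule, determinant = -27) gives (-6, -2, 12).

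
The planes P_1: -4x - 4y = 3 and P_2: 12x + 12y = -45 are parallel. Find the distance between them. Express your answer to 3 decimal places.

2.121

Rescale P_2 by 1/(-3): -4x - 4y = 15. Then distance = |3 − 15| / √32 ≈ 2.121.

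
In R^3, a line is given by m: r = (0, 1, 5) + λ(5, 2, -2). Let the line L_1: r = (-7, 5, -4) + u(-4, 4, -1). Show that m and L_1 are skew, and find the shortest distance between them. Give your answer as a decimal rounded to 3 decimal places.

Common perpendicular direction n = (5, 2, -2) × (-4, 4, -1) = (6, 13, 28).
With w = (-7, 5, -4) − (0, 1, 5) = (-7, 4, -9), w · n = -242.
Since n ≠ 0 the lines are not parallel, and w · n = -242 ≠ 0 so they do not intersect; hence they are skew.
Distance = |w · n| / |n| = |-242| / √989 ≈ 7.695.

7.695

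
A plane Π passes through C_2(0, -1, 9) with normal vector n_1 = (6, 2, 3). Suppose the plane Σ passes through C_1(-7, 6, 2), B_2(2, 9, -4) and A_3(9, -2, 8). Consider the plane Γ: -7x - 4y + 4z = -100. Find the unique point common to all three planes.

Π: n_1·r = n_1·C_2 gives 6x + 2y + 3z = 25.
C_1B_2 = (9, 3, -6), C_1A_3 = (16, -8, 6); a normal to Σ is C_1B_2 × C_1A_3 = (-30, -150, -120).
Using C_1: Σ has equation -30x - 150y - 120z = -930.
Solving the 3×3 linear system 6x + 2y + 3z = 25, -30x - 150y - 120z = -930, -7x - 4y + 4z = -100 (e.g. by elimination or Cramer's rule, determinant = -7350) gives (4, 11, -7).

(4, 11, -7)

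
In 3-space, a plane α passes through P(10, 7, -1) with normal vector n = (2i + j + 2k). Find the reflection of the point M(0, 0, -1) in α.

(12, 6, 11)

α: n·r = n·P gives 2x + y + 2z = 25.
λ = (n·M − d)/|n|² = (-2 − 25)/9 = -3.
Reflection = M − 2λn = (0, 0, -1) − (-6)·(2, 1, 2) = (12, 6, 11).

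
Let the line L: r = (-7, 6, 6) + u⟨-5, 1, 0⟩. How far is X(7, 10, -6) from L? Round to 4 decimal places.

13.7281

Taking (-7, 6, 6) on L with direction v = (-5, 1, 0): w = X − (-7, 6, 6) = (14, 4, -12), and w × v = (12, 60, 34).
Distance = |w × v| / |v| = √4900 / √26 ≈ 13.7281.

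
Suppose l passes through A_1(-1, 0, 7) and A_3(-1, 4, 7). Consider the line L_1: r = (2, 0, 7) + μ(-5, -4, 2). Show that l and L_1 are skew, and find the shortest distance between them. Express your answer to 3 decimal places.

1.114

A direction vector for l is A_3 − A_1 = (0, 4, 0).
Common perpendicular direction n = (0, 4, 0) × (-5, -4, 2) = (8, 0, 20).
With w = (2, 0, 7) − (-1, 0, 7) = (3, 0, 0), w · n = 24.
Since n ≠ 0 the lines are not parallel, and w · n = 24 ≠ 0 so they do not intersect; hence they are skew.
Distance = |w · n| / |n| = |24| / √464 ≈ 1.114.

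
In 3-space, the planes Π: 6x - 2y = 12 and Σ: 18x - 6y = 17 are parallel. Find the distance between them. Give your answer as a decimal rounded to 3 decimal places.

1.001

Rescale Σ by 1/3: 6x - 2y = 17/3. Then distance = |12 − (17/3)| / √40 ≈ 1.001.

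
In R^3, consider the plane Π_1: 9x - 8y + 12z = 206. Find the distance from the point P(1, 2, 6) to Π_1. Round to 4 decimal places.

n·P − d = (9)·(1) + (-8)·(2) + (12)·(6) − 206 = -141; |n| = √289.
Distance = |-141| / √289 = 141/√289 ≈ 8.2941.

8.2941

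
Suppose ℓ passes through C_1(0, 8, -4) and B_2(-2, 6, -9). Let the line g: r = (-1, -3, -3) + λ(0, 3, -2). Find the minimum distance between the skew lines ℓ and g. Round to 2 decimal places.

0.93

A direction vector for ℓ is B_2 − C_1 = (-2, -2, -5).
Common perpendicular direction n = (-2, -2, -5) × (0, 3, -2) = (19, -4, -6).
With w = (-1, -3, -3) − (0, 8, -4) = (-1, -11, 1), w · n = 19.
Distance = |w · n| / |n| = |19| / √413 ≈ 0.93.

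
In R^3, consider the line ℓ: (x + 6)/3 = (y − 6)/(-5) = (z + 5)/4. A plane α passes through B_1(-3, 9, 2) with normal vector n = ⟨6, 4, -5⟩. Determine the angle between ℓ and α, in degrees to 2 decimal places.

20.77

ℓ has direction (3, -5, 4) through (-6, 6, -5).
α: n·r = n·B_1 gives 6x + 4y - 5z = 8.
sin θ = |n·v| / (|n||v|) = |-22| / (√77 · √50) = 0.35456.
θ ≈ 20.77°.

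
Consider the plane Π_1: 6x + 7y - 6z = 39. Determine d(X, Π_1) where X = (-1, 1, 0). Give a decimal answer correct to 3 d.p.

3.455

n·X − d = (6)·(-1) + (7)·(1) + (-6)·(0) − 39 = -38; |n| = √121.
Distance = |-38| / √121 = 38/√121 ≈ 3.455.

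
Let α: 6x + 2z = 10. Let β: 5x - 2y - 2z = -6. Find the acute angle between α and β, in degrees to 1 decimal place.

44.3

cos θ = |n₁·n₂| / (|n₁||n₂|) = |26| / (√40 · √33).
θ = arccos(0.71563) ≈ 44.3°.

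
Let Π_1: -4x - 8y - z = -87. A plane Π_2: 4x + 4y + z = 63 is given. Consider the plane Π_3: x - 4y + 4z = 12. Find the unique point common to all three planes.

(8, 6, 7)

Solving the 3×3 linear system -4x - 8y - z = -87, 4x + 4y + z = 63, x - 4y + 4z = 12 (e.g. by elimination or Cramer's rule, determinant = 60) gives (8, 6, 7).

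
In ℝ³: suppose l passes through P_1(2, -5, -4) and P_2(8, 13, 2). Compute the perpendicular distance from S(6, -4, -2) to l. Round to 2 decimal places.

3.69

A direction vector for l is P_2 − P_1 = (6, 18, 6).
Taking (2, -5, -4) on l with direction v = (6, 18, 6): w = S − (2, -5, -4) = (4, 1, 2), and w × v = (-30, -12, 66).
Distance = |w × v| / |v| = √5400 / √396 ≈ 3.69.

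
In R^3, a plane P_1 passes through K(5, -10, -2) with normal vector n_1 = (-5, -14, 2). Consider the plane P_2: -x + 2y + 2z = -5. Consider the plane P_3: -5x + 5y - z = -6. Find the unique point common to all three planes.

(-5, -6, 1)

P_1: n_1·r = n_1·K gives -5x - 14y + 2z = 111.
Solving the 3×3 linear system -5x - 14y + 2z = 111, -x + 2y + 2z = -5, -5x + 5y - z = -6 (e.g. by elimination or Cramer's rule, determinant = 224) gives (-5, -6, 1).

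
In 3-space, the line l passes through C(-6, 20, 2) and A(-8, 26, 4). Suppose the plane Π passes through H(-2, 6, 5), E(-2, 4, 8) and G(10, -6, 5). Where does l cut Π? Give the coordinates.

A direction vector for l is A − C = (-2, 6, 2).
HE = (0, -2, 3), HG = (12, -12, 0); a normal to Π is HE × HG = (36, 36, 24).
Using H: Π has equation 36x + 36y + 24z = 264.
Substitute r = (-6, 20, 2) + t(-2, 6, 2) into the plane: 552 + 192t = 264, so t = -3/2.
Intersection: (-6, 20, 2) + (-3/2)·(-2, 6, 2) = (-3, 11, -1).

(-3, 11, -1)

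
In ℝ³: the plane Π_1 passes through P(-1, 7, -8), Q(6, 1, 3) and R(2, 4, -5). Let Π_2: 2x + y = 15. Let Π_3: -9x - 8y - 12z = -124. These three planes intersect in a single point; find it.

PQ = (7, -6, 11), PR = (3, -3, 3); a normal to Π_1 is PQ × PR = (15, 12, -3).
Using P: Π_1 has equation 15x + 12y - 3z = 93.
Solving the 3×3 linear system 15x + 12y - 3z = 93, 2x + y = 15, -9x - 8y - 12z = -124 (e.g. by elimination or Cramer's rule, determinant = 129) gives (8, -1, 5).

(8, -1, 5)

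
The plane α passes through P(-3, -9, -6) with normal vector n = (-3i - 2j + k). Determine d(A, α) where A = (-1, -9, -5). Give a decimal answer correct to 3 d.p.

α: n·r = n·P gives -3x - 2y + z = 21.
n·A − d = (-3)·(-1) + (-2)·(-9) + (1)·(-5) − 21 = -5; |n| = √14.
Distance = |-5| / √14 = 5/√14 ≈ 1.336.

1.336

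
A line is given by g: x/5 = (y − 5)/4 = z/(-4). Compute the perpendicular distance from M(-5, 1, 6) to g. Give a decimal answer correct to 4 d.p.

g has direction (5, 4, -4) through (0, 5, 0).
Taking (0, 5, 0) on g with direction v = (5, 4, -4): w = M − (0, 5, 0) = (-5, -4, 6), and w × v = (-8, 10, 0).
Distance = |w × v| / |v| = √164 / √57 ≈ 1.6962.

1.6962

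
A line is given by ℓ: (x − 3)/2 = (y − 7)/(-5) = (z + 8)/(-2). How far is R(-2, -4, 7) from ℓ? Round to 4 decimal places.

19.0835

ℓ has direction (2, -5, -2) through (3, 7, -8).
Taking (3, 7, -8) on ℓ with direction v = (2, -5, -2): w = R − (3, 7, -8) = (-5, -11, 15), and w × v = (97, 20, 47).
Distance = |w × v| / |v| = √12018 / √33 ≈ 19.0835.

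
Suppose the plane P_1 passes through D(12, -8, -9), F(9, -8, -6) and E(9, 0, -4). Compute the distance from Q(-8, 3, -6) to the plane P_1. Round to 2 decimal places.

DF = (-3, 0, 3), DE = (-3, 8, 5); a normal to P_1 is DF × DE = (-24, 6, -24).
Using D: P_1 has equation -24x + 6y - 24z = -120.
n·Q − d = (-24)·(-8) + (6)·(3) + (-24)·(-6) − (-120) = 474; |n| = √1188.
Distance = |474| / √1188 = 474/√1188 ≈ 13.75.

13.75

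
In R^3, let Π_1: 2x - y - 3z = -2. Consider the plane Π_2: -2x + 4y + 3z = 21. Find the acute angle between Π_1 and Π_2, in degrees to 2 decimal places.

32.47

cos θ = |n₁·n₂| / (|n₁||n₂|) = |-17| / (√14 · √29).
θ = arccos(0.84370) ≈ 32.47°.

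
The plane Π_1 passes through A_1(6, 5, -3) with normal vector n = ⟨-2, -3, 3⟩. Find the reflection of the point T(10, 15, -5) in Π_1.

(2, 3, 7)

Π_1: n·r = n·A_1 gives -2x - 3y + 3z = -36.
λ = (n·T − d)/|n|² = (-80 − (-36))/22 = -2.
Reflection = T − 2λn = (10, 15, -5) − (-4)·(-2, -3, 3) = (2, 3, 7).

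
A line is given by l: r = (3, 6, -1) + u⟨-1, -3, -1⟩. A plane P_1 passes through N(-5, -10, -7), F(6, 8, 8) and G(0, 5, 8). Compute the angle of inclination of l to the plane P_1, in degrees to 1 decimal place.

NF = (11, 18, 15), NG = (5, 15, 15); a normal to P_1 is NF × NG = (45, -90, 75).
Using N: P_1 has equation 45x - 90y + 75z = 150.
sin θ = |n·v| / (|n||v|) = |150| / (√15750 · √11) = 0.36037.
θ ≈ 21.1°.

21.1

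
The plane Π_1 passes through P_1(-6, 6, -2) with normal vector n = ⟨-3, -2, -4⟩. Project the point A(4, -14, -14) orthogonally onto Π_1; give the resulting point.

Π_1: n·r = n·P_1 gives -3x - 2y - 4z = 14.
Foot = A − λn with λ = (n·A − d)/|n|² = (72 − 14)/29 = 2.
Foot = (4, -14, -14) − 2·(-3, -2, -4) = (10, -10, -6).

(10, -10, -6)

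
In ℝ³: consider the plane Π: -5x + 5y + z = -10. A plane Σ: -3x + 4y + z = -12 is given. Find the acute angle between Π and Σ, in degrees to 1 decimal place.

8.7

cos θ = |n₁·n₂| / (|n₁||n₂|) = |36| / (√51 · √26).
θ = arccos(0.98862) ≈ 8.7°.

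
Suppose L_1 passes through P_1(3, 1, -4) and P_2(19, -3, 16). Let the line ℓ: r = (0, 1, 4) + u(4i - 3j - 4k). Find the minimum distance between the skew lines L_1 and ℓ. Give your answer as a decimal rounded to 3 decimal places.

2.917

A direction vector for L_1 is P_2 − P_1 = (16, -4, 20).
Common perpendicular direction n = (16, -4, 20) × (4, -3, -4) = (76, 144, -32).
With w = (0, 1, 4) − (3, 1, -4) = (-3, 0, 8), w · n = -484.
Distance = |w · n| / |n| = |-484| / √27536 ≈ 2.917.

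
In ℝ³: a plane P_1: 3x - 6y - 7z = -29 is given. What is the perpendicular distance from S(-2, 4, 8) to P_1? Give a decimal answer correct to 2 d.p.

5.88

n·S − d = (3)·(-2) + (-6)·(4) + (-7)·(8) − (-29) = -57; |n| = √94.
Distance = |-57| / √94 = 57/√94 ≈ 5.88.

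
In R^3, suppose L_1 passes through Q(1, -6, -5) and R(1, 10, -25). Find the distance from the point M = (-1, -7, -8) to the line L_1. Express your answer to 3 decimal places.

3.324

A direction vector for L_1 is R − Q = (0, 16, -20).
Taking (1, -6, -5) on L_1 with direction v = (0, 16, -20): w = M − (1, -6, -5) = (-2, -1, -3), and w × v = (68, -40, -32).
Distance = |w × v| / |v| = √7248 / √656 ≈ 3.324.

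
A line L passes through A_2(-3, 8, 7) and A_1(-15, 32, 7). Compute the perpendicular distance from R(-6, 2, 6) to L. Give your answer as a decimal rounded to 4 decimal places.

5.4589

A direction vector for L is A_1 − A_2 = (-12, 24, 0).
Taking (-3, 8, 7) on L with direction v = (-12, 24, 0): w = R − (-3, 8, 7) = (-3, -6, -1), and w × v = (24, 12, -144).
Distance = |w × v| / |v| = √21456 / √720 ≈ 5.4589.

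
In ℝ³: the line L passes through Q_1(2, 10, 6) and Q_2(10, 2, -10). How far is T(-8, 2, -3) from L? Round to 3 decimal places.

A direction vector for L is Q_2 − Q_1 = (8, -8, -16).
Taking (2, 10, 6) on L with direction v = (8, -8, -16): w = T − (2, 10, 6) = (-10, -8, -9), and w × v = (56, -232, 144).
Distance = |w × v| / |v| = √77696 / √384 ≈ 14.224.

14.224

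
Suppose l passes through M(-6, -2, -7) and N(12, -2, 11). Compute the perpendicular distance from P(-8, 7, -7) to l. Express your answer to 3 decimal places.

9.110

A direction vector for l is N − M = (18, 0, 18).
Taking (-6, -2, -7) on l with direction v = (18, 0, 18): w = P − (-6, -2, -7) = (-2, 9, 0), and w × v = (162, 36, -162).
Distance = |w × v| / |v| = √53784 / √648 ≈ 9.110.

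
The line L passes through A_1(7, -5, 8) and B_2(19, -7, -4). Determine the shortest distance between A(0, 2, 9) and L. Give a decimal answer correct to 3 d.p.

A direction vector for L is B_2 − A_1 = (12, -2, -12).
Taking (7, -5, 8) on L with direction v = (12, -2, -12): w = A − (7, -5, 8) = (-7, 7, 1), and w × v = (-82, -72, -70).
Distance = |w × v| / |v| = √16808 / √292 ≈ 7.587.

7.587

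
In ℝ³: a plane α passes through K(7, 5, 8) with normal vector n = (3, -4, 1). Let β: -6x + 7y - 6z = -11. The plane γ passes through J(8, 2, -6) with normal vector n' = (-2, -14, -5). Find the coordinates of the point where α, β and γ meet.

(5, 1, -2)

α: n·r = n·K gives 3x - 4y + z = 9.
γ: n'·r = n'·J gives -2x - 14y - 5z = -14.
Solving the 3×3 linear system 3x - 4y + z = 9, -6x + 7y - 6z = -11, -2x - 14y - 5z = -14 (e.g. by elimination or Cramer's rule, determinant = -187) gives (5, 1, -2).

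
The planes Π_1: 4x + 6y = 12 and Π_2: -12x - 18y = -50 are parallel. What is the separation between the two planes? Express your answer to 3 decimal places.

Rescale Π_2 by 1/(-3): 4x + 6y = 50/3. Then distance = |12 − (50/3)| / √52 ≈ 0.647.

0.647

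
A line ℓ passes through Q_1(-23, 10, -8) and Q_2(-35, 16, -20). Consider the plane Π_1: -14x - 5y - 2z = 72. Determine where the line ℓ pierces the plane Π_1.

(-7, 2, 8)

A direction vector for ℓ is Q_2 − Q_1 = (-12, 6, -12).
Substitute r = (-23, 10, -8) + t(-12, 6, -12) into the plane: 288 + 162t = 72, so t = -4/3.
Intersection: (-23, 10, -8) + (-4/3)·(-12, 6, -12) = (-7, 2, 8).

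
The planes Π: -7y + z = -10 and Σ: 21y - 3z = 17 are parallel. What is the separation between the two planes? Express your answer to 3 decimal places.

Rescale Σ by 1/(-3): -7y + z = -17/3. Then distance = |-10 − (-17/3)| / √50 ≈ 0.613.

0.613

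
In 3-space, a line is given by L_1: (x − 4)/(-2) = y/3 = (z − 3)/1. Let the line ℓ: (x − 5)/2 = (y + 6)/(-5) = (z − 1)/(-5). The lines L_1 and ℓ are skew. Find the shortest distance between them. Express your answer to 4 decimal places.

2.2361

L_1 has direction (-2, 3, 1) through (4, 0, 3).
ℓ has direction (2, -5, -5) through (5, -6, 1).
Common perpendicular direction n = (-2, 3, 1) × (2, -5, -5) = (-10, -8, 4).
With w = (5, -6, 1) − (4, 0, 3) = (1, -6, -2), w · n = 30.
Distance = |w · n| / |n| = |30| / √180 ≈ 2.2361.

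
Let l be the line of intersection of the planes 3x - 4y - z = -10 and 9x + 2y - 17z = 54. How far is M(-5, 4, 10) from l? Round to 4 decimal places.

Direction of l: (3, -4, -1) × (9, 2, -17) = (70, 42, 42).
A point on l: solving the two plane equations with x = -2 gives (-2, 2, -4).
Taking (-2, 2, -4) on l with direction v = (70, 42, 42): w = M − (-2, 2, -4) = (-3, 2, 14), and w × v = (-504, 1106, -266).
Distance = |w × v| / |v| = √1548008 / √8428 ≈ 13.5527.

13.5527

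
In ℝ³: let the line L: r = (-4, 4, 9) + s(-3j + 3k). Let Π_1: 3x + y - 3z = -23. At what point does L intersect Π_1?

(-4, 7, 6)

Substitute r = (-4, 4, 9) + t(0, -3, 3) into the plane: -35 + (-12)t = -23, so t = -1.
Intersection: (-4, 4, 9) + (-1)·(0, -3, 3) = (-4, 7, 6).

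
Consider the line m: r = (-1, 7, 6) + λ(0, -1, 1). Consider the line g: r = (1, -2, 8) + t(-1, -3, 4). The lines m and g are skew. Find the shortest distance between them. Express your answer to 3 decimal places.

Common perpendicular direction n = (0, -1, 1) × (-1, -3, 4) = (-1, -1, -1).
With w = (1, -2, 8) − (-1, 7, 6) = (2, -9, 2), w · n = 5.
Distance = |w · n| / |n| = |5| / √3 ≈ 2.887.

2.887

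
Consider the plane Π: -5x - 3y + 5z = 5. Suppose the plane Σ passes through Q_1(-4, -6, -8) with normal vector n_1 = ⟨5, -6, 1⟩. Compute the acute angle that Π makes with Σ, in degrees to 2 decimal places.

Σ: n_1·r = n_1·Q_1 gives 5x - 6y + z = 8.
cos θ = |n₁·n₂| / (|n₁||n₂|) = |-2| / (√59 · √62).
θ = arccos(0.03307) ≈ 88.10°.

88.10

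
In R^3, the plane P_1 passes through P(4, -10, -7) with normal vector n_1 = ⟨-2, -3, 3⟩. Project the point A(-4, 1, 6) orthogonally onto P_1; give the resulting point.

P_1: n_1·r = n_1·P gives -2x - 3y + 3z = 1.
Foot = A − λn with λ = (n·A − d)/|n|² = (23 − 1)/22 = 1.
Foot = (-4, 1, 6) − 1·(-2, -3, 3) = (-2, 4, 3).

(-2, 4, 3)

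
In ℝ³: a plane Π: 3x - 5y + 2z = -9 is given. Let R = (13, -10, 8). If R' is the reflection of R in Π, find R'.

(-5, 20, -4)

λ = (n·R − d)/|n|² = (105 − (-9))/38 = 3.
Reflection = R − 2λn = (13, -10, 8) − 6·(3, -5, 2) = (-5, 20, -4).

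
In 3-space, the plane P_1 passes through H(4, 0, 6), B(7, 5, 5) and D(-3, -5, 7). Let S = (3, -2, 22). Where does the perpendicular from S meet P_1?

(3, -5, 7)

HB = (3, 5, -1), HD = (-7, -5, 1); a normal to P_1 is HB × HD = (0, 4, 20).
Using H: P_1 has equation 4y + 20z = 120.
Foot = S − λn with λ = (n·S − d)/|n|² = (432 − 120)/416 = 3/4.
Foot = (3, -2, 22) − (3/4)·(0, 4, 20) = (3, -5, 7).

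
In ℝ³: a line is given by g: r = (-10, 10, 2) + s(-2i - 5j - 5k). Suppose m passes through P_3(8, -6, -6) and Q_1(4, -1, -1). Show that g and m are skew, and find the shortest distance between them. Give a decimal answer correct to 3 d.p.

5.657

A direction vector for m is Q_1 − P_3 = (-4, 5, 5).
Common perpendicular direction n = (-2, -5, -5) × (-4, 5, 5) = (0, 30, -30).
With w = (8, -6, -6) − (-10, 10, 2) = (18, -16, -8), w · n = -240.
Since n ≠ 0 the lines are not parallel, and w · n = -240 ≠ 0 so they do not intersect; hence they are skew.
Distance = |w · n| / |n| = |-240| / √1800 ≈ 5.657.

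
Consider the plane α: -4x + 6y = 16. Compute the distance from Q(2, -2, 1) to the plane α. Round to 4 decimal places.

4.9923

n·Q − d = (-4)·(2) + (6)·(-2) + (0)·(1) − 16 = -36; |n| = √52.
Distance = |-36| / √52 = 36/√52 ≈ 4.9923.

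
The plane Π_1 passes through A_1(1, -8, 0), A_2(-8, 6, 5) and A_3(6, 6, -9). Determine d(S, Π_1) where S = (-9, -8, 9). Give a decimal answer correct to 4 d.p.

0.6931

A_1A_2 = (-9, 14, 5), A_1A_3 = (5, 14, -9); a normal to Π_1 is A_1A_2 × A_1A_3 = (-196, -56, -196).
Using A_1: Π_1 has equation -196x - 56y - 196z = 252.
n·S − d = (-196)·(-9) + (-56)·(-8) + (-196)·(9) − 252 = 196; |n| = √79968.
Distance = |196| / √79968 = 196/√79968 ≈ 0.6931.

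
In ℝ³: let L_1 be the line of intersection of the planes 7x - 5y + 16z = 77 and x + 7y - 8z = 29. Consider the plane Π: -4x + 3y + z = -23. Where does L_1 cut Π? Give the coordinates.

Direction of L_1: (7, -5, 16) × (1, 7, -8) = (-72, 72, 54).
A point on L_1: solving the two plane equations with x = 18 gives (18, -3, -4).
Substitute r = (18, -3, -4) + t(-72, 72, 54) into the plane: -85 + 558t = -23, so t = 1/9.
Intersection: (18, -3, -4) + (1/9)·(-72, 72, 54) = (10, 5, 2).

(10, 5, 2)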